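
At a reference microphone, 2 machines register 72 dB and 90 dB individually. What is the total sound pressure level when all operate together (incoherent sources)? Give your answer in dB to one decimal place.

90.1 dB

Incoherent sources combine by intensity addition: L_total = 10·log₁₀(Σ 10^(L_i/10)).
Σ 10^(L/10) = 10^(72/10) + 10^(90/10) = 1.016e+09.
L_total = 10·log₁₀(1.016e+09) = 90.07 dB.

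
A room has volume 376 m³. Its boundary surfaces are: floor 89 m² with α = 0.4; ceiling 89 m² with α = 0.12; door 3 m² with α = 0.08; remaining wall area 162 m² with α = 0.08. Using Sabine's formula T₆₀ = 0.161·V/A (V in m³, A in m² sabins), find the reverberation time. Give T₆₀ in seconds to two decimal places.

1.02 s

A = Σ Sᵢαᵢ = 89·0.4 + 89·0.12 + 3·0.08 + 162·0.08 = 59.48 m².
T₆₀ = 0.161·V/A = 0.161·376/59.48 = 1.018 s.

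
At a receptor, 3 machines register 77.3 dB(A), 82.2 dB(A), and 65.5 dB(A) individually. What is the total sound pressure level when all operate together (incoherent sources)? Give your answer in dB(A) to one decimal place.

For uncorrelated sources the intensities add, so convert each level to linear form, sum, and take 10·log₁₀ of the total.
Σ 10^(L/10) = 10^(77.3/10) + 10^(82.2/10) + 10^(65.5/10) = 2.232e+08.
L_total = 10·log₁₀(2.232e+08) = 83.49 dB(A).

83.5 dB(A)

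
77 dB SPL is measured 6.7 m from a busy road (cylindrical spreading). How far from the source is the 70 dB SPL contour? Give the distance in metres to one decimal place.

For a line source L₁ − L₂ = 10·log₁₀(r₂/r₁), so r₂ = r₁·10^((L₁−L₂)/10).
r₂ = 6.7·10^((77−70)/10) = 6.7·10^(7.0/10) = 33.58 m.

33.6 m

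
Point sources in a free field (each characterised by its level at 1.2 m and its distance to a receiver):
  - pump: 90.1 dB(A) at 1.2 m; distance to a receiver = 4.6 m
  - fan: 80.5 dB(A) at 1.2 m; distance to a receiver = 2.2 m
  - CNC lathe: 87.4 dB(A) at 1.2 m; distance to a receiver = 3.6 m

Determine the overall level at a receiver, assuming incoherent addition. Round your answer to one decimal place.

Propagate each source to the receiver with L = L_ref − 20·log₁₀(r/r_ref), then add intensities.
pump: 90.1 − 20·log₁₀(4.6/1.2) = 90.1 − 11.67 = 78.43 dB(A).
fan: 80.5 − 20·log₁₀(2.2/1.2) = 80.5 − 5.26 = 75.24 dB(A).
CNC lathe: 87.4 − 20·log₁₀(3.6/1.2) = 87.4 − 9.54 = 77.86 dB(A).
Σ 10^(L/10) = 1.641e+08 → L_total = 10·log₁₀(1.641e+08) = 82.15 dB(A).

82.2 dB(A)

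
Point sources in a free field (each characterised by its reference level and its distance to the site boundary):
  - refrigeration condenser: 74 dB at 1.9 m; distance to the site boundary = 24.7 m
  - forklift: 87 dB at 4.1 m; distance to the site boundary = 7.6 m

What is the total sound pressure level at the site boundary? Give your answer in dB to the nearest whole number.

First find each source's level at the receiver (point-source: −20·log₁₀(r/r_ref)), then combine on an intensity basis.
refrigeration condenser: 74 − 20·log₁₀(24.7/1.9) = 74 − 22.28 = 51.72 dB.
forklift: 87 − 20·log₁₀(7.6/4.1) = 87 − 5.36 = 81.64 dB.
Σ 10^(L/10) = 1.460e+08 → L_total = 10·log₁₀(1.460e+08) = 81.64 dB.

82 dB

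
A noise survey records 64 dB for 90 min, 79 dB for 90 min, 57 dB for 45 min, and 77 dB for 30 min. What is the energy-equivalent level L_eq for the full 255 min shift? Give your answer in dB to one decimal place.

L_eq = 10·log₁₀[(1/T)·Σ tᵢ·10^(Lᵢ/10)] with T = 255 min.
Σ tᵢ·10^(Lᵢ/10) = 90·10^(64/10) + 90·10^(79/10) + 45·10^(57/10) + 30·10^(77/10) = 8.901e+09.
L_eq = 10·log₁₀(8.901e+09/255) = 75.43 dB.

75.4 dB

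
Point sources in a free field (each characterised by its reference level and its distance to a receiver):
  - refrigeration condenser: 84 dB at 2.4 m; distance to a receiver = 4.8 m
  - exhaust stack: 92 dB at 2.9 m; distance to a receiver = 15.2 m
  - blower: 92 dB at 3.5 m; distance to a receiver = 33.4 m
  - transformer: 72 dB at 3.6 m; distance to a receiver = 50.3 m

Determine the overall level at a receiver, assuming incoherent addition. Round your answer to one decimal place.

81.4 dB

First find each source's level at the receiver (point-source: −20·log₁₀(r/r_ref)), then combine on an intensity basis.
refrigeration condenser: 84 − 20·log₁₀(4.8/2.4) = 84 − 6.02 = 77.98 dB.
exhaust stack: 92 − 20·log₁₀(15.2/2.9) = 92 − 14.39 = 77.61 dB.
blower: 92 − 20·log₁₀(33.4/3.5) = 92 − 19.59 = 72.41 dB.
transformer: 72 − 20·log₁₀(50.3/3.6) = 72 − 22.91 = 49.09 dB.
Σ 10^(L/10) = 1.380e+08 → L_total = 10·log₁₀(1.380e+08) = 81.40 dB.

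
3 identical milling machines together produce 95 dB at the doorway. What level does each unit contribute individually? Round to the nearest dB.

Dividing the total intensity by 3 lowers the level by 10·log₁₀ 3 = 4.771 dB: L₁ = 95 − 4.771.

90 dB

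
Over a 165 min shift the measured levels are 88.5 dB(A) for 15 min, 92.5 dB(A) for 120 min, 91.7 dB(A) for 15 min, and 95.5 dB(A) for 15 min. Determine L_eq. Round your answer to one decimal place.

92.6 dB(A)

Weight each interval's intensity by its duration and average over T = 165 min:
Σ tᵢ·10^(Lᵢ/10) = 15·10^(88.5/10) + 120·10^(92.5/10) + 15·10^(91.7/10) + 15·10^(95.5/10) = 2.994e+11.
L_eq = 10·log₁₀(2.994e+11/165) = 92.59 dB(A).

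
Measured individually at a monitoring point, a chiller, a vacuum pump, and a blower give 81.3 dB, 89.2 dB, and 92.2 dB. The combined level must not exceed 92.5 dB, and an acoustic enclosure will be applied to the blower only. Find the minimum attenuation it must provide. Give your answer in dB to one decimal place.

3.1 dB

Fixed contribution from the other sources: Σ 10^(L/10) = 10^(81.3/10) + 10^(89.2/10) = 9.667e+08 (89.85 dB).
The limit corresponds to 10^(92.5/10) = 1.778e+09; subtracting the fixed part leaves 8.116e+08 for the blower, i.e. 89.09 dB.
So the blower must be reduced from 92.2 to 89.09 dB: IL = 3.11 dB.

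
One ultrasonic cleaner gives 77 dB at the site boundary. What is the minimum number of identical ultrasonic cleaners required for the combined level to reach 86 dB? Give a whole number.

The shortfall is 86 − 77 = 9.0 dB, and N units add 10·log₁₀ N, so need 10·log₁₀ N ≥ 9.0.
N ≥ 10^(9.0/10) = 7.943, so N = 8.

8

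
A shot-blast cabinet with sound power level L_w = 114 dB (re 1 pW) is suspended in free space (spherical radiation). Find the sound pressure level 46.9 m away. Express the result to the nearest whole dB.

The power spreads over a sphere of area 4π·r², so L_p = L_w − 10·log₁₀(4π·r²).
4π·r² = 2.764e+04 m², 10·log₁₀ of that is 44.416 dB.
L_p = 114 − 44.416 = 69.58 dB.

70 dB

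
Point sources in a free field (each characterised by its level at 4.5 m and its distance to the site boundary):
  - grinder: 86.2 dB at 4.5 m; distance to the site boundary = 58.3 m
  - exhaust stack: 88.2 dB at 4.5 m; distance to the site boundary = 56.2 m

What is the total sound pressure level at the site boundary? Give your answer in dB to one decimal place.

Propagate each source to the receiver with L = L_ref − 20·log₁₀(r/r_ref), then add intensities.
grinder: 86.2 − 20·log₁₀(58.3/4.5) = 86.2 − 22.25 = 63.95 dB.
exhaust stack: 88.2 − 20·log₁₀(56.2/4.5) = 88.2 − 21.93 = 66.27 dB.
Σ 10^(L/10) = 6.720e+06 → L_total = 10·log₁₀(6.720e+06) = 68.27 dB.

68.3 dB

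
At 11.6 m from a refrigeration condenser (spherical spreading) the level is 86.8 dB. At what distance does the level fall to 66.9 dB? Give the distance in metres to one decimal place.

114.7 m

For a point source L₁ − L₂ = 20·log₁₀(r₂/r₁), so r₂ = r₁·10^((L₁−L₂)/20).
r₂ = 11.6·10^((86.8−66.9)/20) = 11.6·10^(19.9/20) = 114.67 m.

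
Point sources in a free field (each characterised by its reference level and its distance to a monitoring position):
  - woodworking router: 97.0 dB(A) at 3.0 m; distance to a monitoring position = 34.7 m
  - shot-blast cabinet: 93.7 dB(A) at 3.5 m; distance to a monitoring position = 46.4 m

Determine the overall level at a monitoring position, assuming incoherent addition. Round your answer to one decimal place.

77.1 dB(A)

First find each source's level at the receiver (point-source: −20·log₁₀(r/r_ref)), then combine on an intensity basis.
woodworking router: 97.0 − 20·log₁₀(34.7/3.0) = 97.0 − 21.26 = 75.74 dB(A).
shot-blast cabinet: 93.7 − 20·log₁₀(46.4/3.5) = 93.7 − 22.45 = 71.25 dB(A).
Σ 10^(L/10) = 5.080e+07 → L_total = 10·log₁₀(5.080e+07) = 77.06 dB(A).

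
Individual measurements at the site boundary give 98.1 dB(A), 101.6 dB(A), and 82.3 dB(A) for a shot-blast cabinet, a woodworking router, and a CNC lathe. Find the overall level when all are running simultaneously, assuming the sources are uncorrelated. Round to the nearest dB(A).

For uncorrelated sources the intensities add, so convert each level to linear form, sum, and take 10·log₁₀ of the total.
Σ 10^(L/10) = 10^(98.1/10) + 10^(101.6/10) + 10^(82.3/10) = 2.108e+10.
L_total = 10·log₁₀(2.108e+10) = 103.24 dB(A).

103 dB(A)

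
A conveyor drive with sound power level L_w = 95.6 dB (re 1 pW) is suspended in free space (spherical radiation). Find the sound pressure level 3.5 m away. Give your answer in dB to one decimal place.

73.7 dB

Free-field spherical radiation: L_p = L_w − 10·log₁₀(4π·r²), r = 3.5 m.
4π·r² = 153.9 m², 10·log₁₀ of that is 21.873 dB.
L_p = 95.6 − 21.873 = 73.73 dB.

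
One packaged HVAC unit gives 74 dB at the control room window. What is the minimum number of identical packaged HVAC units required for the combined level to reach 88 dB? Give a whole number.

26

The shortfall is 88 − 74 = 14.0 dB, and N units add 10·log₁₀ N, so need 10·log₁₀ N ≥ 14.0.
N ≥ 10^(14.0/10) = 25.119, so N = 26.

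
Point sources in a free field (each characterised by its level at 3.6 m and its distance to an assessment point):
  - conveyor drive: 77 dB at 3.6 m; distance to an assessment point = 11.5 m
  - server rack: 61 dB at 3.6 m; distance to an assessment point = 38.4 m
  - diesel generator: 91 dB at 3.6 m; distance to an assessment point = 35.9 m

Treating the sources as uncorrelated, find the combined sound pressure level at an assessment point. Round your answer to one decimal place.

72.5 dB

First find each source's level at the receiver (point-source: −20·log₁₀(r/r_ref)), then combine on an intensity basis.
conveyor drive: 77 − 20·log₁₀(11.5/3.6) = 77 − 10.09 = 66.91 dB.
server rack: 61 − 20·log₁₀(38.4/3.6) = 61 − 20.56 = 40.44 dB.
diesel generator: 91 − 20·log₁₀(35.9/3.6) = 91 − 19.98 = 71.02 dB.
Σ 10^(L/10) = 1.758e+07 → L_total = 10·log₁₀(1.758e+07) = 72.45 dB.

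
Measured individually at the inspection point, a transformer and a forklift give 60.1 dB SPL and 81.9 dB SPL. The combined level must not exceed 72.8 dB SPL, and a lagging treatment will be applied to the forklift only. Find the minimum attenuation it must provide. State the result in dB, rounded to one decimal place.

Fixed contribution from the other source: Σ 10^(L/10) = 10^(60.1/10) = 1.023e+06 (60.10 dB SPL).
The limit corresponds to 10^(72.8/10) = 1.905e+07; subtracting the fixed part leaves 1.803e+07 for the forklift, i.e. 72.56 dB SPL.
Required insertion loss = 81.9 − 72.56 = 9.34 dB.

9.3 dB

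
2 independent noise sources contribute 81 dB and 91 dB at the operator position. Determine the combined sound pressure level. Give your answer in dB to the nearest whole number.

Incoherent sources combine by intensity addition: L_total = 10·log₁₀(Σ 10^(L_i/10)).
Σ 10^(L/10) = 10^(81/10) + 10^(91/10) = 1.385e+09.
L_total = 10·log₁₀(1.385e+09) = 91.41 dB.

91 dB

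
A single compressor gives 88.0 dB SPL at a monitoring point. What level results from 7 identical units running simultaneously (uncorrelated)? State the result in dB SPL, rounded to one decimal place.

96.5 dB SPL

With 7 equal, uncorrelated contributions the intensity is 7× that of one unit, giving a rise of 10·log₁₀ 7.
L_total = 88.0 + 10·log₁₀(7) = 88.0 + 8.451 = 96.45 dB SPL.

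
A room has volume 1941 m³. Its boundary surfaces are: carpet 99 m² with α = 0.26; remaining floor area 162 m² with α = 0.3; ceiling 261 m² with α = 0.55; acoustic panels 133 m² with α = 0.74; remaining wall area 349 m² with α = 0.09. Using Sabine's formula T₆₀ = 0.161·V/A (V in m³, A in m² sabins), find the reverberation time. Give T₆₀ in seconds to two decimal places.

A = Σ Sᵢαᵢ = 99·0.26 + 162·0.3 + 261·0.55 + 133·0.74 + 349·0.09 = 347.72 m².
T₆₀ = 0.161 × 1941 / 347.72 = 0.899 s.

0.90 s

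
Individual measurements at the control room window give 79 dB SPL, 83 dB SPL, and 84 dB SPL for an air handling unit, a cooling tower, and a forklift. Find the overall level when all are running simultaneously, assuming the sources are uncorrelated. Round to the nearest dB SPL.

For uncorrelated sources the intensities add, so convert each level to linear form, sum, and take 10·log₁₀ of the total.
Σ 10^(L/10) = 10^(79/10) + 10^(83/10) + 10^(84/10) = 5.301e+08.
L_total = 10·log₁₀(5.301e+08) = 87.24 dB SPL.

87 dB SPL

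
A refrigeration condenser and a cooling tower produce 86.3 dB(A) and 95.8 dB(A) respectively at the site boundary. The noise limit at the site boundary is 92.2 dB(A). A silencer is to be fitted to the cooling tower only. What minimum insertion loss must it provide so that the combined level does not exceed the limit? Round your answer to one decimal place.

4.9 dB

Everything except the cooling tower sums to 10^(86.3/10) = 4.266e+08 in linear terms, 86.30 dB(A).
To meet 92.2 dB(A) overall, the treated cooling tower may contribute at most 10^(92.2/10) − 4.266e+08 = 1.233e+09, i.e. 90.91 dB(A).
Required insertion loss = 95.8 − 90.91 = 4.89 dB.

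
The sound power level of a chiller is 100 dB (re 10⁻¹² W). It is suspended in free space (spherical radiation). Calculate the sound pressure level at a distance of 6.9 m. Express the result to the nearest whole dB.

L_p = L_w − 10·log₁₀(4π·r²) with r = 6.9 m.
4π·r² = 598.3 m², 10·log₁₀ of that is 27.769 dB.
L_p = 100 − 27.769 = 72.23 dB.

72 dB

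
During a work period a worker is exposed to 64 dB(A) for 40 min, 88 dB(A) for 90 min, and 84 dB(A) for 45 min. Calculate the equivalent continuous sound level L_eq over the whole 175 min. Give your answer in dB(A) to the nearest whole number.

Weight each interval's intensity by its duration and average over T = 175 min:
Σ tᵢ·10^(Lᵢ/10) = 40·10^(64/10) + 90·10^(88/10) + 45·10^(84/10) = 6.819e+10.
L_eq = 10·log₁₀(6.819e+10/175) = 85.91 dB(A).

86 dB(A)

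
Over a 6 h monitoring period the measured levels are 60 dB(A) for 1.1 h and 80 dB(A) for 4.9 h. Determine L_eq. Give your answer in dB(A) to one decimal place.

79.1 dB(A)

The energy average is taken in the linear domain: L_eq = 10·log₁₀[(Σ tᵢ·10^(Lᵢ/10))/T], T = 6 h.
Σ tᵢ·10^(Lᵢ/10) = 1.1·10^(60/10) + 4.9·10^(80/10) = 4.911e+08.
L_eq = 10·log₁₀(4.911e+08/6) = 79.13 dB(A).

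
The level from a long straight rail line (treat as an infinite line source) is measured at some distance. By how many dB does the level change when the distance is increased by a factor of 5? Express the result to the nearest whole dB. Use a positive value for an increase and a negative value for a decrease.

-7 dB

Line-source spreading: ΔL = −10·log₁₀(r₂/r₁).
ΔL = −10·log₁₀(5) = -6.99 dB.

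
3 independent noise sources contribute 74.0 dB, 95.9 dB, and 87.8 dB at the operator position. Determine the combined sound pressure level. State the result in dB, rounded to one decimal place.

96.5 dB

For uncorrelated sources the intensities add, so convert each level to linear form, sum, and take 10·log₁₀ of the total.
Σ 10^(L/10) = 10^(74.0/10) + 10^(95.9/10) + 10^(87.8/10) = 4.518e+09.
L_total = 10·log₁₀(4.518e+09) = 96.55 dB.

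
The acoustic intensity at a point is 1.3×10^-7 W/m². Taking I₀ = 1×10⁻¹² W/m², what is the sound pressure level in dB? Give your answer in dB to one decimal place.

I/I₀ = 1.3×10^-7/10⁻¹² = 1.3×10^5, and L = 10·log₁₀(I/I₀).
L = 10·(0.1139 + 5) = 51.14 dB.

51.1 dB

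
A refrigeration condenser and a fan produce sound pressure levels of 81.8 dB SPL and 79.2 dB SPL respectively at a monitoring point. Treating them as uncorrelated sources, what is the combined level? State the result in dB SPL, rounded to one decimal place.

83.7 dB SPL

Incoherent sources combine by intensity addition: L_total = 10·log₁₀(Σ 10^(L_i/10)).
Σ 10^(L/10) = 10^(81.8/10) + 10^(79.2/10) = 2.345e+08.
L_total = 10·log₁₀(2.345e+08) = 83.70 dB SPL.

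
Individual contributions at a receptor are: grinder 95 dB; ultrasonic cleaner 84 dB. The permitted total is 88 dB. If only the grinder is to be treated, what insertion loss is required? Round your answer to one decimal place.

The untreated sources together contribute 10^(84/10) = 2.512e+08, i.e. 84.00 dB.
To meet 88 dB overall, the treated grinder may contribute at most 10^(88/10) − 2.512e+08 = 3.798e+08, i.e. 85.80 dB.
Required insertion loss = 95 − 85.80 = 9.20 dB.

9.2 dB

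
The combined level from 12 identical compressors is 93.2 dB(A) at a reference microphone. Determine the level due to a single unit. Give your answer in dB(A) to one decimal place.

82.4 dB(A)

12 equal contributions raise the level by 10·log₁₀ 12 = 10.792 dB, so each unit alone gives 93.2 − 10.792.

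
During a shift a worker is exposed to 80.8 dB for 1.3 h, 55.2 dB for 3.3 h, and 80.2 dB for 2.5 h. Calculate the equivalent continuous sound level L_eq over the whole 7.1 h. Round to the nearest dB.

78 dB

Weight each interval's intensity by its duration and average over T = 7.1 h:
Σ tᵢ·10^(Lᵢ/10) = 1.3·10^(80.8/10) + 3.3·10^(55.2/10) + 2.5·10^(80.2/10) = 4.192e+08.
L_eq = 10·log₁₀(4.192e+08/7.1) = 77.71 dB.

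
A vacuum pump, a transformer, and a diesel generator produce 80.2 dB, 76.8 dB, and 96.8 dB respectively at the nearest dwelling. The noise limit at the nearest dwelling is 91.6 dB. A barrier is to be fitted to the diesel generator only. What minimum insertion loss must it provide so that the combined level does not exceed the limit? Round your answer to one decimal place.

5.7 dB

Fixed contribution from the other sources: Σ 10^(L/10) = 10^(80.2/10) + 10^(76.8/10) = 1.526e+08 (81.83 dB).
The limit corresponds to 10^(91.6/10) = 1.445e+09; subtracting the fixed part leaves 1.293e+09 for the diesel generator, i.e. 91.12 dB.
Required insertion loss = 96.8 − 91.12 = 5.68 dB.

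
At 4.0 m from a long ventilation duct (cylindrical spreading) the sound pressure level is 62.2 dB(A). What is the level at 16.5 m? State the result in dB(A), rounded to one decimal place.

56.0 dB(A)

For a line source, L₂ = L₁ − 10·log₁₀(r₂/r₁).
L₂ = 62.2 − 10·log₁₀(16.5/4.0) = 62.2 − 6.154 = 56.05 dB(A).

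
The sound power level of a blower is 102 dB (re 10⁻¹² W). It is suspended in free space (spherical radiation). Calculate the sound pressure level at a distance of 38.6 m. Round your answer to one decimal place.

59.3 dB

L_p = L_w − 10·log₁₀(4π·r²) with r = 38.6 m.
4π·r² = 1.872e+04 m², 10·log₁₀ of that is 42.724 dB.
L_p = 102 − 42.724 = 59.28 dB.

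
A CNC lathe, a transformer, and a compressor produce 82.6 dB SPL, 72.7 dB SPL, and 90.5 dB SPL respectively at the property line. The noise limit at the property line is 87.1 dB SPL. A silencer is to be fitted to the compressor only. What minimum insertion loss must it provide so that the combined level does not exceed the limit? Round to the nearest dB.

Everything except the compressor sums to 10^(82.6/10) + 10^(72.7/10) = 2.006e+08 in linear terms, 83.02 dB SPL.
To meet 87.1 dB SPL overall, the treated compressor may contribute at most 10^(87.1/10) − 2.006e+08 = 3.123e+08, i.e. 84.95 dB SPL.
Required insertion loss = 90.5 − 84.95 = 5.55 dB.

6 dB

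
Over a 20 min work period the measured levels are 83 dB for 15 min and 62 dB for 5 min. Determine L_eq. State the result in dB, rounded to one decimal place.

81.8 dB

L_eq = 10·log₁₀[(1/T)·Σ tᵢ·10^(Lᵢ/10)] with T = 20 min.
Σ tᵢ·10^(Lᵢ/10) = 15·10^(83/10) + 5·10^(62/10) = 3.001e+09.
L_eq = 10·log₁₀(3.001e+09/20) = 81.76 dB.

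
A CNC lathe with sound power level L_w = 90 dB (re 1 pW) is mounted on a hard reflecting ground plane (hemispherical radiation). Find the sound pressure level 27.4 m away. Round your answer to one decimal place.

The power spreads over a hemisphere of area 2π·r², so L_p = L_w − 10·log₁₀(2π·r²).
2π·r² = 4717 m², 10·log₁₀ of that is 36.737 dB.
L_p = 90 − 36.737 = 53.26 dB.

53.3 dB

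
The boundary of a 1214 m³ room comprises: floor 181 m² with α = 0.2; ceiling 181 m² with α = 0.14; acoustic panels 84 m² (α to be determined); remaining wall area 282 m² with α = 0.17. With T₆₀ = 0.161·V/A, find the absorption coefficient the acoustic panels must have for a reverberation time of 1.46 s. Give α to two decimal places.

A = 0.161·V/T₆₀ = 0.161·1214/1.46 = 133.87 m² sabins.
Absorption from the other surfaces = 181·0.2 + 181·0.14 + 282·0.17 = 109.48 m², so the acoustic panels must supply 24.39 m² over 84 m².
α = 24.39/84 = 0.290.

0.29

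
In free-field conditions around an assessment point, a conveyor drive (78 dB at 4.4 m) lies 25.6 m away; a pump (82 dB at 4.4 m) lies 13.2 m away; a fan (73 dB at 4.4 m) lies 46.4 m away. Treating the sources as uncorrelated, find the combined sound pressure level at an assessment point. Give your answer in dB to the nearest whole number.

73 dB

First find each source's level at the receiver (point-source: −20·log₁₀(r/r_ref)), then combine on an intensity basis.
conveyor drive: 78 − 20·log₁₀(25.6/4.4) = 78 − 15.30 = 62.70 dB.
pump: 82 − 20·log₁₀(13.2/4.4) = 82 − 9.54 = 72.46 dB.
fan: 73 − 20·log₁₀(46.4/4.4) = 73 − 20.46 = 52.54 dB.
Σ 10^(L/10) = 1.965e+07 → L_total = 10·log₁₀(1.965e+07) = 72.93 dB.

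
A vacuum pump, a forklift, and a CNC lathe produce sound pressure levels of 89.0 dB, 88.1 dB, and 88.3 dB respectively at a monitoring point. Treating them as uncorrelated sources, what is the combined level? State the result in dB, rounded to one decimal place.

Incoherent sources combine by intensity addition: L_total = 10·log₁₀(Σ 10^(L_i/10)).
Σ 10^(L/10) = 10^(89.0/10) + 10^(88.1/10) + 10^(88.3/10) = 2.116e+09.
L_total = 10·log₁₀(2.116e+09) = 93.26 dB.

93.3 dB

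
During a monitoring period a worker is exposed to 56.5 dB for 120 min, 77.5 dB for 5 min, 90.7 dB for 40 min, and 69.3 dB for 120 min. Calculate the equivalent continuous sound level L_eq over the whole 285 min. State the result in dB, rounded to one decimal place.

82.3 dB

Weight each interval's intensity by its duration and average over T = 285 min:
Σ tᵢ·10^(Lᵢ/10) = 120·10^(56.5/10) + 5·10^(77.5/10) + 40·10^(90.7/10) + 120·10^(69.3/10) = 4.835e+10.
L_eq = 10·log₁₀(4.835e+10/285) = 82.30 dB.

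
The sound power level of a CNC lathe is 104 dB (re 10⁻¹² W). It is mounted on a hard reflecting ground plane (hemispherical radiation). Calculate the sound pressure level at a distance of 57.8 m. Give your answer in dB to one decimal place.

60.8 dB

L_p = L_w − 10·log₁₀(2π·r²) with r = 57.8 m.
2π·r² = 2.099e+04 m², 10·log₁₀ of that is 43.220 dB.
L_p = 104 − 43.220 = 60.78 dB.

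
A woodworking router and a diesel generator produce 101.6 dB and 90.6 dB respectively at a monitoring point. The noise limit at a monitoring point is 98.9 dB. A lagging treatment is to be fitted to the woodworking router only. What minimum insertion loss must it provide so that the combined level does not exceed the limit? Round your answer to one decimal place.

The untreated sources together contribute 10^(90.6/10) = 1.148e+09, i.e. 90.60 dB.
To meet 98.9 dB overall, the treated woodworking router may contribute at most 10^(98.9/10) − 1.148e+09 = 6.614e+09, i.e. 98.20 dB.
So the woodworking router must be reduced from 101.6 to 98.20 dB: IL = 3.40 dB.

3.4 dB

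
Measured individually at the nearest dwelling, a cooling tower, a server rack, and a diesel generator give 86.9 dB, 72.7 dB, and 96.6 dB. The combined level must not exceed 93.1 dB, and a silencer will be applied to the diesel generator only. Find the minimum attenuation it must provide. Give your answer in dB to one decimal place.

4.7 dB

Fixed contribution from the other sources: Σ 10^(L/10) = 10^(86.9/10) + 10^(72.7/10) = 5.084e+08 (87.06 dB).
To meet 93.1 dB overall, the treated diesel generator may contribute at most 10^(93.1/10) − 5.084e+08 = 1.533e+09, i.e. 91.86 dB.
Required insertion loss = 96.6 − 91.86 = 4.74 dB.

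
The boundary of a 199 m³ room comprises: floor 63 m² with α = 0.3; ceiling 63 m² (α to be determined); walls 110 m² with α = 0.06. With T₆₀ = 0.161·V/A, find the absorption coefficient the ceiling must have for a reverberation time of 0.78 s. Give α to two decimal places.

Required total absorption A = 0.161·199/0.78 = 41.08 m².
Absorption from the other surfaces = 63·0.3 + 110·0.06 = 25.50 m², so the ceiling must supply 15.58 m² over 63 m².
α = 15.58/63 = 0.247.

0.25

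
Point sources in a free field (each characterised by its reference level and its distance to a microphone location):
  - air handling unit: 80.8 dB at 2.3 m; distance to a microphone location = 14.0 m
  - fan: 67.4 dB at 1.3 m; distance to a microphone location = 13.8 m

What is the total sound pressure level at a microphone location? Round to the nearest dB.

Propagate each source to the receiver with L = L_ref − 20·log₁₀(r/r_ref), then add intensities.
air handling unit: 80.8 − 20·log₁₀(14.0/2.3) = 80.8 − 15.69 = 65.11 dB.
fan: 67.4 − 20·log₁₀(13.8/1.3) = 67.4 − 20.52 = 46.88 dB.
Σ 10^(L/10) = 3.294e+06 → L_total = 10·log₁₀(3.294e+06) = 65.18 dB.

65 dB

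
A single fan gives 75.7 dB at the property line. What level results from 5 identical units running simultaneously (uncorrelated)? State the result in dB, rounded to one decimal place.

82.7 dB

With 5 equal, uncorrelated contributions the intensity is 5× that of one unit, giving a rise of 10·log₁₀ 5.
L_total = 75.7 + 10·log₁₀(5) = 75.7 + 6.990 = 82.69 dB.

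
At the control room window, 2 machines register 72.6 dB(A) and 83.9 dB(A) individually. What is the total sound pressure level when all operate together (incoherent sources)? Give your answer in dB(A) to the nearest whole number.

Incoherent sources combine by intensity addition: L_total = 10·log₁₀(Σ 10^(L_i/10)).
Σ 10^(L/10) = 10^(72.6/10) + 10^(83.9/10) = 2.637e+08.
L_total = 10·log₁₀(2.637e+08) = 84.21 dB(A).

84 dB(A)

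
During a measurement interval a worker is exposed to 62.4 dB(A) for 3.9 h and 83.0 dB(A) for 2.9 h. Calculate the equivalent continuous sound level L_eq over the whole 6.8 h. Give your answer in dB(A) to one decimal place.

79.3 dB(A)

L_eq = 10·log₁₀[(1/T)·Σ tᵢ·10^(Lᵢ/10)] with T = 6.8 h.
Σ tᵢ·10^(Lᵢ/10) = 3.9·10^(62.4/10) + 2.9·10^(83.0/10) = 5.854e+08.
L_eq = 10·log₁₀(5.854e+08/6.8) = 79.35 dB(A).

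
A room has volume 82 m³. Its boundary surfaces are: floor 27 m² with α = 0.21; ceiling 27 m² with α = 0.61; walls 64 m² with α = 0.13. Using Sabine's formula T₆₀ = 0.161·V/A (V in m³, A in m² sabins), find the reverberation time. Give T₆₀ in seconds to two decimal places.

Total absorption A = 27·0.21 + 27·0.61 + 64·0.13 = 30.46 m² sabins.
T₆₀ = 0.161·V/A = 0.161·82/30.46 = 0.433 s.

0.43 s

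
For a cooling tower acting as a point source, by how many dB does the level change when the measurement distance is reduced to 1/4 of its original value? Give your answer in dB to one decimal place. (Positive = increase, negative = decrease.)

A point source loses 6 dB per doubling of distance; generally ΔL = −20·log₁₀(r₂/r₁).
ΔL = −20·log₁₀(0.25) = +12.04 dB.

+12.0 dB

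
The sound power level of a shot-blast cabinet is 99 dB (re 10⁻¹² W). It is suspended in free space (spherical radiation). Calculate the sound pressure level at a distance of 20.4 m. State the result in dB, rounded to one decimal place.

61.8 dB

The power spreads over a sphere of area 4π·r², so L_p = L_w − 10·log₁₀(4π·r²).
4π·r² = 5230 m², 10·log₁₀ of that is 37.185 dB.
L_p = 99 − 37.185 = 61.82 dB.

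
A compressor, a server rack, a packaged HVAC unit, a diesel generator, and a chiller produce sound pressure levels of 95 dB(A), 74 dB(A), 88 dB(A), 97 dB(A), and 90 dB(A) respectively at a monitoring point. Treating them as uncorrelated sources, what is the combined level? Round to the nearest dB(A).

Incoherent sources combine by intensity addition: L_total = 10·log₁₀(Σ 10^(L_i/10)).
Σ 10^(L/10) = 10^(95/10) + 10^(74/10) + 10^(88/10) + 10^(97/10) + 10^(90/10) = 9.830e+09.
L_total = 10·log₁₀(9.830e+09) = 99.93 dB(A).

100 dB(A)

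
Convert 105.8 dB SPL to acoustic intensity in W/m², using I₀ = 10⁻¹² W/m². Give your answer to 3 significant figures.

0.0380 W/m²

I/I₀ = 10^(105.8/10) = 3.802e+10, so I = 3.802e+10 × 10⁻¹² W/m².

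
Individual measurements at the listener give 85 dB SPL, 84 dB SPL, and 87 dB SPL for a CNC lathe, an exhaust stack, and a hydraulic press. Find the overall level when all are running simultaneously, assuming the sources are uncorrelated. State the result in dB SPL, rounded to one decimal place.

For uncorrelated sources the intensities add, so convert each level to linear form, sum, and take 10·log₁₀ of the total.
Σ 10^(L/10) = 10^(85/10) + 10^(84/10) + 10^(87/10) = 1.069e+09.
L_total = 10·log₁₀(1.069e+09) = 90.29 dB SPL.

90.3 dB SPL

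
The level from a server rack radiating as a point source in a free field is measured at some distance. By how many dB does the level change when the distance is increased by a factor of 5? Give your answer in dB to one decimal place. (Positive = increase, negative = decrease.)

-14.0 dB

Point-source spreading: ΔL = −20·log₁₀(r₂/r₁).
ΔL = −20·log₁₀(5) = -13.98 dB.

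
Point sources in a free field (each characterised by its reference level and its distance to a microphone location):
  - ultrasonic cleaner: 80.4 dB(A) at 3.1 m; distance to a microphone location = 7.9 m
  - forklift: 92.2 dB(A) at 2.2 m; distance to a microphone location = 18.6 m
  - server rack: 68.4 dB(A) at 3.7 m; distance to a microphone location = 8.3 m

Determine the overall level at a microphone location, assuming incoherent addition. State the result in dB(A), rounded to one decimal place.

Propagate each source to the receiver with L = L_ref − 20·log₁₀(r/r_ref), then add intensities.
ultrasonic cleaner: 80.4 − 20·log₁₀(7.9/3.1) = 80.4 − 8.13 = 72.27 dB(A).
forklift: 92.2 − 20·log₁₀(18.6/2.2) = 92.2 − 18.54 = 73.66 dB(A).
server rack: 68.4 − 20·log₁₀(8.3/3.7) = 68.4 − 7.02 = 61.38 dB(A).
Σ 10^(L/10) = 4.148e+07 → L_total = 10·log₁₀(4.148e+07) = 76.18 dB(A).

76.2 dB(A)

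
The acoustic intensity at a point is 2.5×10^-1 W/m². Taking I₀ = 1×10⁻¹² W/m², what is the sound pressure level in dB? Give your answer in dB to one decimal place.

114.0 dB

Dividing by I₀ shifts the exponent by 12: I/I₀ = 2.5×10^11.
L = 10·(0.3979 + 11) = 113.98 dB.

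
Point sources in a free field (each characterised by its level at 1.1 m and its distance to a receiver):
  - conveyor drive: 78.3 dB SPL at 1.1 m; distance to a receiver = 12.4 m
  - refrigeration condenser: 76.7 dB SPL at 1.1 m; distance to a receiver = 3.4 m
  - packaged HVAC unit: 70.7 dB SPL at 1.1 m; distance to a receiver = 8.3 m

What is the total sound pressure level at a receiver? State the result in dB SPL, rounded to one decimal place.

Propagate each source to the receiver with L = L_ref − 20·log₁₀(r/r_ref), then add intensities.
conveyor drive: 78.3 − 20·log₁₀(12.4/1.1) = 78.3 − 21.04 = 57.26 dB SPL.
refrigeration condenser: 76.7 − 20·log₁₀(3.4/1.1) = 76.7 − 9.80 = 66.90 dB SPL.
packaged HVAC unit: 70.7 − 20·log₁₀(8.3/1.1) = 70.7 − 17.55 = 53.15 dB SPL.
Σ 10^(L/10) = 5.634e+06 → L_total = 10·log₁₀(5.634e+06) = 67.51 dB SPL.

67.5 dB SPL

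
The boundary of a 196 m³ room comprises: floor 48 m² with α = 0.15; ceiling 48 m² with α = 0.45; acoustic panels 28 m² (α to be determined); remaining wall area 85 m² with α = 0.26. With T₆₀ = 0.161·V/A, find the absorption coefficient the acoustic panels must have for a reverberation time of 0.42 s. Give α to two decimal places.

0.87

From T₆₀ = 0.161·V/A, the target T₆₀ = 0.42 s needs A = 0.161·196/0.42 = 75.13 m².
Absorption from the other surfaces = 48·0.15 + 48·0.45 + 85·0.26 = 50.90 m², so the acoustic panels must supply 24.23 m² over 28 m².
α = 24.23/28 = 0.865.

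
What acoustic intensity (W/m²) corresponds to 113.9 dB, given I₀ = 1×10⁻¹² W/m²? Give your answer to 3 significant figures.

0.245 W/m²

I/I₀ = 10^(113.9/10) = 2.455e+11, so I = 2.455e+11 × 10⁻¹² W/m².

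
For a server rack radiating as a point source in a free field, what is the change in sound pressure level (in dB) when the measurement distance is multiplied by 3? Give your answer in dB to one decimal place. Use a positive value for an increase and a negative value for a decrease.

-9.5 dB

A point source loses 6 dB per doubling of distance; generally ΔL = −20·log₁₀(r₂/r₁).
ΔL = −20·log₁₀(3) = -9.54 dB.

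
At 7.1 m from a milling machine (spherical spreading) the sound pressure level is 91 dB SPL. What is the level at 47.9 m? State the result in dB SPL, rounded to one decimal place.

74.4 dB SPL

Point-source attenuation: ΔL = 20·log₁₀(r₂/r₁) = 20·log₁₀(47.9/7.1) = 16.582 dB.
L₂ = 91 − 20·log₁₀(47.9/7.1) = 91 − 16.582 = 74.42 dB SPL.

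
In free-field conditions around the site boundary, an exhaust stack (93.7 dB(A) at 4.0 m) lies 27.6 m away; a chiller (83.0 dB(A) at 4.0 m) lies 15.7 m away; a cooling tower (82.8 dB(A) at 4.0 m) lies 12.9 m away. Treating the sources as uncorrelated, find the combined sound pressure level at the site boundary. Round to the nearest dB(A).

79 dB(A)

First find each source's level at the receiver (point-source: −20·log₁₀(r/r_ref)), then combine on an intensity basis.
exhaust stack: 93.7 − 20·log₁₀(27.6/4.0) = 93.7 − 16.78 = 76.92 dB(A).
chiller: 83.0 − 20·log₁₀(15.7/4.0) = 83.0 − 11.88 = 71.12 dB(A).
cooling tower: 82.8 − 20·log₁₀(12.9/4.0) = 82.8 − 10.17 = 72.63 dB(A).
Σ 10^(L/10) = 8.051e+07 → L_total = 10·log₁₀(8.051e+07) = 79.06 dB(A).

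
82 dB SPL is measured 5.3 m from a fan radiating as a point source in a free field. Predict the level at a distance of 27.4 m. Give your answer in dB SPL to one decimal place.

For a point source, L₂ = L₁ − 20·log₁₀(r₂/r₁).
L₂ = 82 − 20·log₁₀(27.4/5.3) = 82 − 14.269 = 67.73 dB SPL.

67.7 dB SPL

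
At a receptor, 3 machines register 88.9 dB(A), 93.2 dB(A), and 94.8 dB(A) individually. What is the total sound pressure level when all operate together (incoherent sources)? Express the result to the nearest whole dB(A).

98 dB(A)

For uncorrelated sources the intensities add, so convert each level to linear form, sum, and take 10·log₁₀ of the total.
Σ 10^(L/10) = 10^(88.9/10) + 10^(93.2/10) + 10^(94.8/10) = 5.885e+09.
L_total = 10·log₁₀(5.885e+09) = 97.70 dB(A).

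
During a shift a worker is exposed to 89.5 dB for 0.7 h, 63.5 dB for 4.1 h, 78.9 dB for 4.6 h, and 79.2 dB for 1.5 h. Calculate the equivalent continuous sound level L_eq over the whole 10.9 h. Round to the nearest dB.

80 dB

The energy average is taken in the linear domain: L_eq = 10·log₁₀[(Σ tᵢ·10^(Lᵢ/10))/T], T = 10.9 h.
Σ tᵢ·10^(Lᵢ/10) = 0.7·10^(89.5/10) + 4.1·10^(63.5/10) + 4.6·10^(78.9/10) + 1.5·10^(79.2/10) = 1.115e+09.
L_eq = 10·log₁₀(1.115e+09/10.9) = 80.10 dB.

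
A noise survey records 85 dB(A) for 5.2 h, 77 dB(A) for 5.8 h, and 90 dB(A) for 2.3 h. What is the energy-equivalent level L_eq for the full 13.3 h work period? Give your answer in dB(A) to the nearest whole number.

85 dB(A)

Weight each interval's intensity by its duration and average over T = 13.3 h:
Σ tᵢ·10^(Lᵢ/10) = 5.2·10^(85/10) + 5.8·10^(77/10) + 2.3·10^(90/10) = 4.235e+09.
L_eq = 10·log₁₀(4.235e+09/13.3) = 85.03 dB(A).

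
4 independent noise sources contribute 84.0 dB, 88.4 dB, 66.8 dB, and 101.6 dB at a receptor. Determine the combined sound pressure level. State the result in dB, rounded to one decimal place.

101.9 dB

For uncorrelated sources the intensities add, so convert each level to linear form, sum, and take 10·log₁₀ of the total.
Σ 10^(L/10) = 10^(84.0/10) + 10^(88.4/10) + 10^(66.8/10) + 10^(101.6/10) = 1.540e+10.
L_total = 10·log₁₀(1.540e+10) = 101.88 dB.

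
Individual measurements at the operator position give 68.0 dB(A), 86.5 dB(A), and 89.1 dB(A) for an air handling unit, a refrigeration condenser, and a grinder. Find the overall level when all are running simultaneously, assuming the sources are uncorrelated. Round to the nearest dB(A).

91 dB(A)

For uncorrelated sources the intensities add, so convert each level to linear form, sum, and take 10·log₁₀ of the total.
Σ 10^(L/10) = 10^(68.0/10) + 10^(86.5/10) + 10^(89.1/10) = 1.266e+09.
L_total = 10·log₁₀(1.266e+09) = 91.02 dB(A).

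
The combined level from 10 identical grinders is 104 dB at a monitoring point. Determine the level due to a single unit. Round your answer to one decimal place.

10 equal contributions raise the level by 10·log₁₀ 10 = 10.000 dB, so each unit alone gives 104 − 10.000.

94.0 dB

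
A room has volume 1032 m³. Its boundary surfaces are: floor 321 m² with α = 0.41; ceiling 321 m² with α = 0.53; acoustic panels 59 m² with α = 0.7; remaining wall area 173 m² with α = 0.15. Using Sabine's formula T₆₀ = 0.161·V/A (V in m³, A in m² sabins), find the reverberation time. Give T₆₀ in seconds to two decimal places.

Total absorption A = 321·0.41 + 321·0.53 + 59·0.7 + 173·0.15 = 368.99 m² sabins.
T₆₀ = 0.161·V/A = 0.161·1032/368.99 = 0.450 s.

0.45 s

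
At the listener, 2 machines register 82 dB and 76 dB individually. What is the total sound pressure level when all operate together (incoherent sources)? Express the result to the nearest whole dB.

Incoherent sources combine by intensity addition: L_total = 10·log₁₀(Σ 10^(L_i/10)).
Σ 10^(L/10) = 10^(82/10) + 10^(76/10) = 1.983e+08.
L_total = 10·log₁₀(1.983e+08) = 82.97 dB.

83 dB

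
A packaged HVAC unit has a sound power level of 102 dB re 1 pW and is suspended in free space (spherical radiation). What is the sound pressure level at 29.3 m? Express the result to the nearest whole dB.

62 dB

The power spreads over a sphere of area 4π·r², so L_p = L_w − 10·log₁₀(4π·r²).
4π·r² = 1.079e+04 m², 10·log₁₀ of that is 40.329 dB.
L_p = 102 − 40.329 = 61.67 dB.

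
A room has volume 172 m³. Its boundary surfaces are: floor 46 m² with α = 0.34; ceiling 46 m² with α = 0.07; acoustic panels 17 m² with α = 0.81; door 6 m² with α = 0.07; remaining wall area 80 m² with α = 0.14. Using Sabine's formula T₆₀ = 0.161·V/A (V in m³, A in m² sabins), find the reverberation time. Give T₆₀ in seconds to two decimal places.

A = Σ Sᵢαᵢ = 46·0.34 + 46·0.07 + 17·0.81 + 6·0.07 + 80·0.14 = 44.25 m².
T₆₀ = 0.161 × 172 / 44.25 = 0.626 s.

0.63 s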